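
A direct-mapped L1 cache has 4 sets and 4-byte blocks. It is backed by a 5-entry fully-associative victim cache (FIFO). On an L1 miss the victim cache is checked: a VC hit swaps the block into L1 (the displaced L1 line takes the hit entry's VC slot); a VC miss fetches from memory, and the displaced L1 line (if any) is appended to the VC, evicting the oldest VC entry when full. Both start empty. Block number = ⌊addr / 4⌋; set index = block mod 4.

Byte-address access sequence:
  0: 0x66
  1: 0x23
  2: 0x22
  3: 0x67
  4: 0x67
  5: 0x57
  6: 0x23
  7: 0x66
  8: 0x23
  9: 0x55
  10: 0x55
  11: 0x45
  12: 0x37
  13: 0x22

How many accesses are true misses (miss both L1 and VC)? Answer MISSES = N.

0: 0x66 (blk 25, set 1) → MISS  vc=[]
1: 0x23 (blk 8, set 0) → MISS  vc=[]
2: 0x22 (blk 8, set 0) → L1-HIT  vc=[]
3: 0x67 (blk 25, set 1) → L1-HIT  vc=[]
4: 0x67 (blk 25, set 1) → L1-HIT  vc=[]
5: 0x57 (blk 21, set 1) → MISS  vc=[25]
6: 0x23 (blk 8, set 0) → L1-HIT  vc=[25]
7: 0x66 (blk 25, set 1) → VC-HIT  vc=[21]
8: 0x23 (blk 8, set 0) → L1-HIT  vc=[21]
9: 0x55 (blk 21, set 1) → VC-HIT  vc=[25]
10: 0x55 (blk 21, set 1) → L1-HIT  vc=[25]
11: 0x45 (blk 17, set 1) → MISS  vc=[25, 21]
12: 0x37 (blk 13, set 1) → MISS  vc=[25, 21, 17]
13: 0x22 (blk 8, set 0) → L1-HIT  vc=[25, 21, 17]

MISSES = 5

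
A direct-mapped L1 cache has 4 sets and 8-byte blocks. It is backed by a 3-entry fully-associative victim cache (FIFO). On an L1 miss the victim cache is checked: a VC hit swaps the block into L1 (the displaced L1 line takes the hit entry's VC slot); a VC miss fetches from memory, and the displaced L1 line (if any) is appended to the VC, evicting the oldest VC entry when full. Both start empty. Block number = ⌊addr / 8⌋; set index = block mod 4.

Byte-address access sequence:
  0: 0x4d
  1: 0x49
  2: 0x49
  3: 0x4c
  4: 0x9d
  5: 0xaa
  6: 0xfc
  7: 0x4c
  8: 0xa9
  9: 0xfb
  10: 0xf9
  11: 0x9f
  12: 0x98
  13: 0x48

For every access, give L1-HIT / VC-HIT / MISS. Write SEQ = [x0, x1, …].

  [0] addr=0x4d blk=9 s=1: MISS | VC []
  [1] addr=0x49 blk=9 s=1: L1-HIT | VC []
  [2] addr=0x49 blk=9 s=1: L1-HIT | VC []
  [3] addr=0x4c blk=9 s=1: L1-HIT | VC []
  [4] addr=0x9d blk=19 s=3: MISS | VC []
  [5] addr=0xaa blk=21 s=1: MISS | VC [9]
  [6] addr=0xfc blk=31 s=3: MISS | VC [9, 19]
  [7] addr=0x4c blk=9 s=1: VC-HIT | VC [21, 19]
  [8] addr=0xa9 blk=21 s=1: VC-HIT | VC [9, 19]
  [9] addr=0xfb blk=31 s=3: L1-HIT | VC [9, 19]
  [10] addr=0xf9 blk=31 s=3: L1-HIT | VC [9, 19]
  [11] addr=0x9f blk=19 s=3: VC-HIT | VC [9, 31]
  [12] addr=0x98 blk=19 s=3: L1-HIT | VC [9, 31]
  [13] addr=0x48 blk=9 s=1: VC-HIT | VC [21, 31]

SEQ = [MISS, L1-HIT, L1-HIT, L1-HIT, MISS, MISS, MISS, VC-HIT, VC-HIT, L1-HIT, L1-HIT, VC-HIT, L1-HIT, VC-HIT]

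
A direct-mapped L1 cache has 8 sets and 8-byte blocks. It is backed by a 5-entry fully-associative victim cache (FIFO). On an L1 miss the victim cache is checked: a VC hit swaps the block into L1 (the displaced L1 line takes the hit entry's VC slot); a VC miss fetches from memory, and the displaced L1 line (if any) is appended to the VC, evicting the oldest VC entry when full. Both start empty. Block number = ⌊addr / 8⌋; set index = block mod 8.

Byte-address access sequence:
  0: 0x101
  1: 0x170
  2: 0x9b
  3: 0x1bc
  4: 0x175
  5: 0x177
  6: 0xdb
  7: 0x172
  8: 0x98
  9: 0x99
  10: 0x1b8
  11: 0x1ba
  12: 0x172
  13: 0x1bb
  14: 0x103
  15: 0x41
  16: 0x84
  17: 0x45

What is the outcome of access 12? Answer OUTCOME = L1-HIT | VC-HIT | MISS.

OUTCOME = L1-HIT

0: 0x101 (blk 32, set 0) → MISS  vc=[]
1: 0x170 (blk 46, set 6) → MISS  vc=[]
2: 0x9b (blk 19, set 3) → MISS  vc=[]
3: 0x1bc (blk 55, set 7) → MISS  vc=[]
4: 0x175 (blk 46, set 6) → L1-HIT  vc=[]
5: 0x177 (blk 46, set 6) → L1-HIT  vc=[]
6: 0xdb (blk 27, set 3) → MISS  vc=[19]
7: 0x172 (blk 46, set 6) → L1-HIT  vc=[19]
8: 0x98 (blk 19, set 3) → VC-HIT  vc=[27]
9: 0x99 (blk 19, set 3) → L1-HIT  vc=[27]
10: 0x1b8 (blk 55, set 7) → L1-HIT  vc=[27]
11: 0x1ba (blk 55, set 7) → L1-HIT  vc=[27]
12: 0x172 (blk 46, set 6) → L1-HIT  vc=[27]
13: 0x1bb (blk 55, set 7) → L1-HIT  vc=[27]
14: 0x103 (blk 32, set 0) → L1-HIT  vc=[27]
15: 0x41 (blk 8, set 0) → MISS  vc=[27, 32]
16: 0x84 (blk 16, set 0) → MISS  vc=[27, 32, 8]
17: 0x45 (blk 8, set 0) → VC-HIT  vc=[27, 32, 16]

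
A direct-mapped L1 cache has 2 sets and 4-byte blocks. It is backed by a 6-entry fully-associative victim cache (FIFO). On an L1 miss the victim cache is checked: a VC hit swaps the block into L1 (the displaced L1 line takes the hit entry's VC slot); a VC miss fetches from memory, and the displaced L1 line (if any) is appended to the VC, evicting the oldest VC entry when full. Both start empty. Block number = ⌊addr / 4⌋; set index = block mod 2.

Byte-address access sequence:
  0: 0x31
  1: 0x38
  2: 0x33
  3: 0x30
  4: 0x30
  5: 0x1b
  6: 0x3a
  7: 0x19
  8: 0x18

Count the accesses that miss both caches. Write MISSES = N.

MISSES = 3

#0 0x31→b12/s0 MISS; vc=[]
#1 0x38→b14/s0 MISS; vc=[12]
#2 0x33→b12/s0 VC-HIT; vc=[14]
#3 0x30→b12/s0 L1-HIT; vc=[14]
#4 0x30→b12/s0 L1-HIT; vc=[14]
#5 0x1b→b6/s0 MISS; vc=[14,12]
#6 0x3a→b14/s0 VC-HIT; vc=[6,12]
#7 0x19→b6/s0 VC-HIT; vc=[14,12]
#8 0x18→b6/s0 L1-HIT; vc=[14,12]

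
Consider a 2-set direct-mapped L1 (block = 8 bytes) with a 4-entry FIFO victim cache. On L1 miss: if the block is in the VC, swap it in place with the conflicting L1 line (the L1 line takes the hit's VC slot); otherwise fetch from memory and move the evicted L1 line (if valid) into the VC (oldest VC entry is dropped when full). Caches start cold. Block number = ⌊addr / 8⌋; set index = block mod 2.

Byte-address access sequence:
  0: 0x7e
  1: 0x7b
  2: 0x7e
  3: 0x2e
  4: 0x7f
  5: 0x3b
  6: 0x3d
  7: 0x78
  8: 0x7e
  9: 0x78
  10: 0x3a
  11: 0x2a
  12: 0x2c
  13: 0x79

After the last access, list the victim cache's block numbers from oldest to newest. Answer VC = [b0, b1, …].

VC = [7, 5]

  [0] addr=0x7e blk=15 s=1: MISS | VC []
  [1] addr=0x7b blk=15 s=1: L1-HIT | VC []
  [2] addr=0x7e blk=15 s=1: L1-HIT | VC []
  [3] addr=0x2e blk=5 s=1: MISS | VC [15]
  [4] addr=0x7f blk=15 s=1: VC-HIT | VC [5]
  [5] addr=0x3b blk=7 s=1: MISS | VC [5, 15]
  [6] addr=0x3d blk=7 s=1: L1-HIT | VC [5, 15]
  [7] addr=0x78 blk=15 s=1: VC-HIT | VC [5, 7]
  [8] addr=0x7e blk=15 s=1: L1-HIT | VC [5, 7]
  [9] addr=0x78 blk=15 s=1: L1-HIT | VC [5, 7]
  [10] addr=0x3a blk=7 s=1: VC-HIT | VC [5, 15]
  [11] addr=0x2a blk=5 s=1: VC-HIT | VC [7, 15]
  [12] addr=0x2c blk=5 s=1: L1-HIT | VC [7, 15]
  [13] addr=0x79 blk=15 s=1: VC-HIT | VC [7, 5]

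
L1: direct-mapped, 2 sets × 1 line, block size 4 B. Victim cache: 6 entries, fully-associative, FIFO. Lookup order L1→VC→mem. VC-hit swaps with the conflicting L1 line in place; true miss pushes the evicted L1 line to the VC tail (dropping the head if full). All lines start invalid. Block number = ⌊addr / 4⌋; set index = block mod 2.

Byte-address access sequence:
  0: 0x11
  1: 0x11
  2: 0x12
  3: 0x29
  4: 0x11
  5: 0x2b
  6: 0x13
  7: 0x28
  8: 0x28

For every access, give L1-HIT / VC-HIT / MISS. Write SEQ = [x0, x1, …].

#0 0x11→b4/s0 MISS; vc=[]
#1 0x11→b4/s0 L1-HIT; vc=[]
#2 0x12→b4/s0 L1-HIT; vc=[]
#3 0x29→b10/s0 MISS; vc=[4]
#4 0x11→b4/s0 VC-HIT; vc=[10]
#5 0x2b→b10/s0 VC-HIT; vc=[4]
#6 0x13→b4/s0 VC-HIT; vc=[10]
#7 0x28→b10/s0 VC-HIT; vc=[4]
#8 0x28→b10/s0 L1-HIT; vc=[4]

SEQ = [MISS, L1-HIT, L1-HIT, MISS, VC-HIT, VC-HIT, VC-HIT, VC-HIT, L1-HIT]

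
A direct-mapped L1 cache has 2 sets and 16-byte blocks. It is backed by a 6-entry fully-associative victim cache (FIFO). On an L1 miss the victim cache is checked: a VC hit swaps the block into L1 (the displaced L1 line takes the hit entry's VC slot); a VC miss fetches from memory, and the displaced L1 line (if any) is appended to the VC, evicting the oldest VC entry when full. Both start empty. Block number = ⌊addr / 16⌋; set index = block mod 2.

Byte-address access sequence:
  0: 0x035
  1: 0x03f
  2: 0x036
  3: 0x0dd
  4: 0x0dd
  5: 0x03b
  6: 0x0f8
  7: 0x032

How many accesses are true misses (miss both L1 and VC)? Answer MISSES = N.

#0 0x35→b3/s1 MISS; vc=[]
#1 0x3f→b3/s1 L1-HIT; vc=[]
#2 0x36→b3/s1 L1-HIT; vc=[]
#3 0xdd→b13/s1 MISS; vc=[3]
#4 0xdd→b13/s1 L1-HIT; vc=[3]
#5 0x3b→b3/s1 VC-HIT; vc=[13]
#6 0xf8→b15/s1 MISS; vc=[13,3]
#7 0x32→b3/s1 VC-HIT; vc=[13,15]

MISSES = 3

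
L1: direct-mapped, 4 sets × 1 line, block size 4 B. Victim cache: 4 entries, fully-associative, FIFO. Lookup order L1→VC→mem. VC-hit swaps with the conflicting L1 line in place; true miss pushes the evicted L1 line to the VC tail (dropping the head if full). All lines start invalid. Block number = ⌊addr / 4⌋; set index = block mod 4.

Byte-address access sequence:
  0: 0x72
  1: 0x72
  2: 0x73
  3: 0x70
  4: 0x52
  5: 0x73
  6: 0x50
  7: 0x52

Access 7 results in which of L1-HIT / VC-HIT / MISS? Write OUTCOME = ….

OUTCOME = L1-HIT

#0 0x72→b28/s0 MISS; vc=[]
#1 0x72→b28/s0 L1-HIT; vc=[]
#2 0x73→b28/s0 L1-HIT; vc=[]
#3 0x70→b28/s0 L1-HIT; vc=[]
#4 0x52→b20/s0 MISS; vc=[28]
#5 0x73→b28/s0 VC-HIT; vc=[20]
#6 0x50→b20/s0 VC-HIT; vc=[28]
#7 0x52→b20/s0 L1-HIT; vc=[28]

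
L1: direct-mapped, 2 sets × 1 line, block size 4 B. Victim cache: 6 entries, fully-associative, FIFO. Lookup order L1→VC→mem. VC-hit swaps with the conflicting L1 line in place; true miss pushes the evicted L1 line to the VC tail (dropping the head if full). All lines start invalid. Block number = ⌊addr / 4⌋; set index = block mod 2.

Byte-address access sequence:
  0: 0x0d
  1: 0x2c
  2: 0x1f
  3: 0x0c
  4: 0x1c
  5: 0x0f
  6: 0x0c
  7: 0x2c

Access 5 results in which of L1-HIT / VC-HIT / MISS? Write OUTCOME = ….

0: 0xd (blk 3, set 1) → MISS  vc=[]
1: 0x2c (blk 11, set 1) → MISS  vc=[3]
2: 0x1f (blk 7, set 1) → MISS  vc=[3, 11]
3: 0xc (blk 3, set 1) → VC-HIT  vc=[7, 11]
4: 0x1c (blk 7, set 1) → VC-HIT  vc=[3, 11]
5: 0xf (blk 3, set 1) → VC-HIT  vc=[7, 11]
6: 0xc (blk 3, set 1) → L1-HIT  vc=[7, 11]
7: 0x2c (blk 11, set 1) → VC-HIT  vc=[7, 3]

OUTCOME = VC-HIT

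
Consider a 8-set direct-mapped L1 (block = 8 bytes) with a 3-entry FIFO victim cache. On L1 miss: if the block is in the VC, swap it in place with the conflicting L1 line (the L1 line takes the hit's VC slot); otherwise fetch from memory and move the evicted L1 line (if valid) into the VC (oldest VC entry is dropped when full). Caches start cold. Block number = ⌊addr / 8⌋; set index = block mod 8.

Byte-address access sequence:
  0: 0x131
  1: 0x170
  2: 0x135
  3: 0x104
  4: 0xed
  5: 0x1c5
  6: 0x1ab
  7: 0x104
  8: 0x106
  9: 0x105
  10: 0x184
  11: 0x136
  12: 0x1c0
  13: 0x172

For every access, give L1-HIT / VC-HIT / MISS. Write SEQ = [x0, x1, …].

  [0] addr=0x131 blk=38 s=6: MISS | VC []
  [1] addr=0x170 blk=46 s=6: MISS | VC [38]
  [2] addr=0x135 blk=38 s=6: VC-HIT | VC [46]
  [3] addr=0x104 blk=32 s=0: MISS | VC [46]
  [4] addr=0xed blk=29 s=5: MISS | VC [46]
  [5] addr=0x1c5 blk=56 s=0: MISS | VC [46, 32]
  [6] addr=0x1ab blk=53 s=5: MISS | VC [46, 32, 29]
  [7] addr=0x104 blk=32 s=0: VC-HIT | VC [46, 56, 29]
  [8] addr=0x106 blk=32 s=0: L1-HIT | VC [46, 56, 29]
  [9] addr=0x105 blk=32 s=0: L1-HIT | VC [46, 56, 29]
  [10] addr=0x184 blk=48 s=0: MISS | VC [56, 29, 32]
  [11] addr=0x136 blk=38 s=6: L1-HIT | VC [56, 29, 32]
  [12] addr=0x1c0 blk=56 s=0: VC-HIT | VC [48, 29, 32]
  [13] addr=0x172 blk=46 s=6: MISS | VC [29, 32, 38]

SEQ = [MISS, MISS, VC-HIT, MISS, MISS, MISS, MISS, VC-HIT, L1-HIT, L1-HIT, MISS, L1-HIT, VC-HIT, MISS]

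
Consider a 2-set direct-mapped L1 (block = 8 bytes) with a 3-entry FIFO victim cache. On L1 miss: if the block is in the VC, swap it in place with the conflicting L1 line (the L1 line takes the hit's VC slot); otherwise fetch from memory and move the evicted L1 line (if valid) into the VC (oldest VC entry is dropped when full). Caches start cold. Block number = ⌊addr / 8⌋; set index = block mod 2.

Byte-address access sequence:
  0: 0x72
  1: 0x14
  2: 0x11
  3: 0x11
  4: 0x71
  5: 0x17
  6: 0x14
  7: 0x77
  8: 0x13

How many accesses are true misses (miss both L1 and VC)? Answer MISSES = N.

MISSES = 2

0: 0x72 (blk 14, set 0) → MISS  vc=[]
1: 0x14 (blk 2, set 0) → MISS  vc=[14]
2: 0x11 (blk 2, set 0) → L1-HIT  vc=[14]
3: 0x11 (blk 2, set 0) → L1-HIT  vc=[14]
4: 0x71 (blk 14, set 0) → VC-HIT  vc=[2]
5: 0x17 (blk 2, set 0) → VC-HIT  vc=[14]
6: 0x14 (blk 2, set 0) → L1-HIT  vc=[14]
7: 0x77 (blk 14, set 0) → VC-HIT  vc=[2]
8: 0x13 (blk 2, set 0) → VC-HIT  vc=[14]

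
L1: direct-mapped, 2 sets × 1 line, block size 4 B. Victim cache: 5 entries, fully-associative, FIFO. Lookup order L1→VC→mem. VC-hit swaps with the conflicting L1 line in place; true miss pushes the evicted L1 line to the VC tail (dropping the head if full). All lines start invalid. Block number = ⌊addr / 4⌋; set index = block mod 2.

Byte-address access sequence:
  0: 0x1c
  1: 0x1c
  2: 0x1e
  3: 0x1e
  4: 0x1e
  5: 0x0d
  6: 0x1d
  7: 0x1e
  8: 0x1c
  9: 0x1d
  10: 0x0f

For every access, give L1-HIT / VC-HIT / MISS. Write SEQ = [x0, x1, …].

SEQ = [MISS, L1-HIT, L1-HIT, L1-HIT, L1-HIT, MISS, VC-HIT, L1-HIT, L1-HIT, L1-HIT, VC-HIT]

#0 0x1c→b7/s1 MISS; vc=[]
#1 0x1c→b7/s1 L1-HIT; vc=[]
#2 0x1e→b7/s1 L1-HIT; vc=[]
#3 0x1e→b7/s1 L1-HIT; vc=[]
#4 0x1e→b7/s1 L1-HIT; vc=[]
#5 0xd→b3/s1 MISS; vc=[7]
#6 0x1d→b7/s1 VC-HIT; vc=[3]
#7 0x1e→b7/s1 L1-HIT; vc=[3]
#8 0x1c→b7/s1 L1-HIT; vc=[3]
#9 0x1d→b7/s1 L1-HIT; vc=[3]
#10 0xf→b3/s1 VC-HIT; vc=[7]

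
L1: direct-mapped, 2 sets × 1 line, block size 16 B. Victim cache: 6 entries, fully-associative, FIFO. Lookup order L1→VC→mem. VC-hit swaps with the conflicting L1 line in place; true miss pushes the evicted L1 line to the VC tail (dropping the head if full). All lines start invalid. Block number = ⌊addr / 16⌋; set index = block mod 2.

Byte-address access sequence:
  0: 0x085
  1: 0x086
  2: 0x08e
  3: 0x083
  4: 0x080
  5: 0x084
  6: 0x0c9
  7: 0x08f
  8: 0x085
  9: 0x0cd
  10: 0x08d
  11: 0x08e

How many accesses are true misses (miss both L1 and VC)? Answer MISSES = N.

MISSES = 2

0: 0x85 (blk 8, set 0) → MISS  vc=[]
1: 0x86 (blk 8, set 0) → L1-HIT  vc=[]
2: 0x8e (blk 8, set 0) → L1-HIT  vc=[]
3: 0x83 (blk 8, set 0) → L1-HIT  vc=[]
4: 0x80 (blk 8, set 0) → L1-HIT  vc=[]
5: 0x84 (blk 8, set 0) → L1-HIT  vc=[]
6: 0xc9 (blk 12, set 0) → MISS  vc=[8]
7: 0x8f (blk 8, set 0) → VC-HIT  vc=[12]
8: 0x85 (blk 8, set 0) → L1-HIT  vc=[12]
9: 0xcd (blk 12, set 0) → VC-HIT  vc=[8]
10: 0x8d (blk 8, set 0) → VC-HIT  vc=[12]
11: 0x8e (blk 8, set 0) → L1-HIT  vc=[12]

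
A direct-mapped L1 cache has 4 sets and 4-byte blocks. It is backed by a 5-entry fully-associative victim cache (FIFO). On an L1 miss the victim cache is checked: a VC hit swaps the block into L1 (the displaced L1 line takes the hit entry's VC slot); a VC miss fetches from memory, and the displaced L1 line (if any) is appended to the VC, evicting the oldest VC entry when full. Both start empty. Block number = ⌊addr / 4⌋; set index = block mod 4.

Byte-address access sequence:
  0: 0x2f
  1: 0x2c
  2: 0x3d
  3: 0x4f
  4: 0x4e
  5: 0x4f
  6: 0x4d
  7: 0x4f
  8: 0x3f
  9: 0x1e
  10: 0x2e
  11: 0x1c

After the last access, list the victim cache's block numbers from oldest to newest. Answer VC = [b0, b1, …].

#0 0x2f→b11/s3 MISS; vc=[]
#1 0x2c→b11/s3 L1-HIT; vc=[]
#2 0x3d→b15/s3 MISS; vc=[11]
#3 0x4f→b19/s3 MISS; vc=[11,15]
#4 0x4e→b19/s3 L1-HIT; vc=[11,15]
#5 0x4f→b19/s3 L1-HIT; vc=[11,15]
#6 0x4d→b19/s3 L1-HIT; vc=[11,15]
#7 0x4f→b19/s3 L1-HIT; vc=[11,15]
#8 0x3f→b15/s3 VC-HIT; vc=[11,19]
#9 0x1e→b7/s3 MISS; vc=[11,19,15]
#10 0x2e→b11/s3 VC-HIT; vc=[7,19,15]
#11 0x1c→b7/s3 VC-HIT; vc=[11,19,15]

VC = [11, 19, 15]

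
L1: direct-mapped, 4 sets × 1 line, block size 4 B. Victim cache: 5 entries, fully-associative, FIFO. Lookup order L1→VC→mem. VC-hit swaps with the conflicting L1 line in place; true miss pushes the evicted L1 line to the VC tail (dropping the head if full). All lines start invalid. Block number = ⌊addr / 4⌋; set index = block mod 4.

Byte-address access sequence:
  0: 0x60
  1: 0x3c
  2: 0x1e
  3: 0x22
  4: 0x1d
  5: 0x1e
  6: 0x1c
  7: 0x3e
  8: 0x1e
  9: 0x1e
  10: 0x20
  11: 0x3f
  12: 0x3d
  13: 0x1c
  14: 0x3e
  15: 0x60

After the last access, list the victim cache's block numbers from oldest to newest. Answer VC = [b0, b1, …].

VC = [7, 8]

  [0] addr=0x60 blk=24 s=0: MISS | VC []
  [1] addr=0x3c blk=15 s=3: MISS | VC []
  [2] addr=0x1e blk=7 s=3: MISS | VC [15]
  [3] addr=0x22 blk=8 s=0: MISS | VC [15, 24]
  [4] addr=0x1d blk=7 s=3: L1-HIT | VC [15, 24]
  [5] addr=0x1e blk=7 s=3: L1-HIT | VC [15, 24]
  [6] addr=0x1c blk=7 s=3: L1-HIT | VC [15, 24]
  [7] addr=0x3e blk=15 s=3: VC-HIT | VC [7, 24]
  [8] addr=0x1e blk=7 s=3: VC-HIT | VC [15, 24]
  [9] addr=0x1e blk=7 s=3: L1-HIT | VC [15, 24]
  [10] addr=0x20 blk=8 s=0: L1-HIT | VC [15, 24]
  [11] addr=0x3f blk=15 s=3: VC-HIT | VC [7, 24]
  [12] addr=0x3d blk=15 s=3: L1-HIT | VC [7, 24]
  [13] addr=0x1c blk=7 s=3: VC-HIT | VC [15, 24]
  [14] addr=0x3e blk=15 s=3: VC-HIT | VC [7, 24]
  [15] addr=0x60 blk=24 s=0: VC-HIT | VC [7, 8]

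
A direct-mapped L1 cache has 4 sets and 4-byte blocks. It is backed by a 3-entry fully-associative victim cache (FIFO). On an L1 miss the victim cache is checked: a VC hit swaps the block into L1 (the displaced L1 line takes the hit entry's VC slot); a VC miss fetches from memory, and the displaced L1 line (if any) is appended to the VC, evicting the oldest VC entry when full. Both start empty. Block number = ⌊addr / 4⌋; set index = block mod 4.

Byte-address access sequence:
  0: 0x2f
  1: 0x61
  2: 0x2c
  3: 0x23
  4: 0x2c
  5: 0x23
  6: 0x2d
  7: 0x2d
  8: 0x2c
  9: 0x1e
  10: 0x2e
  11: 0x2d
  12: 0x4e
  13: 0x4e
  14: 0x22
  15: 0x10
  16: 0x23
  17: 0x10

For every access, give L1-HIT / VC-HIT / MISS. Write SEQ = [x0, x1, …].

SEQ = [MISS, MISS, L1-HIT, MISS, L1-HIT, L1-HIT, L1-HIT, L1-HIT, L1-HIT, MISS, VC-HIT, L1-HIT, MISS, L1-HIT, L1-HIT, MISS, VC-HIT, VC-HIT]

#0 0x2f→b11/s3 MISS; vc=[]
#1 0x61→b24/s0 MISS; vc=[]
#2 0x2c→b11/s3 L1-HIT; vc=[]
#3 0x23→b8/s0 MISS; vc=[24]
#4 0x2c→b11/s3 L1-HIT; vc=[24]
#5 0x23→b8/s0 L1-HIT; vc=[24]
#6 0x2d→b11/s3 L1-HIT; vc=[24]
#7 0x2d→b11/s3 L1-HIT; vc=[24]
#8 0x2c→b11/s3 L1-HIT; vc=[24]
#9 0x1e→b7/s3 MISS; vc=[24,11]
#10 0x2e→b11/s3 VC-HIT; vc=[24,7]
#11 0x2d→b11/s3 L1-HIT; vc=[24,7]
#12 0x4e→b19/s3 MISS; vc=[24,7,11]
#13 0x4e→b19/s3 L1-HIT; vc=[24,7,11]
#14 0x22→b8/s0 L1-HIT; vc=[24,7,11]
#15 0x10→b4/s0 MISS; vc=[7,11,8]
#16 0x23→b8/s0 VC-HIT; vc=[7,11,4]
#17 0x10→b4/s0 VC-HIT; vc=[7,11,8]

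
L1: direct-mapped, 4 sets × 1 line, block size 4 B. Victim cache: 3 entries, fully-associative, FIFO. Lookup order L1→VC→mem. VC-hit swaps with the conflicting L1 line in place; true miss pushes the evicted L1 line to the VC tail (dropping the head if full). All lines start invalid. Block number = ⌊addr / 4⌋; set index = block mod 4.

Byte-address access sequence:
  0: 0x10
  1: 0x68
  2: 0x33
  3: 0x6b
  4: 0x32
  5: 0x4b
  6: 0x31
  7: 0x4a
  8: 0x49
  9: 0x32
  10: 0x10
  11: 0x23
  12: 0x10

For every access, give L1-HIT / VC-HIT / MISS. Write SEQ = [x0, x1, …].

0: 0x10 (blk 4, set 0) → MISS  vc=[]
1: 0x68 (blk 26, set 2) → MISS  vc=[]
2: 0x33 (blk 12, set 0) → MISS  vc=[4]
3: 0x6b (blk 26, set 2) → L1-HIT  vc=[4]
4: 0x32 (blk 12, set 0) → L1-HIT  vc=[4]
5: 0x4b (blk 18, set 2) → MISS  vc=[4, 26]
6: 0x31 (blk 12, set 0) → L1-HIT  vc=[4, 26]
7: 0x4a (blk 18, set 2) → L1-HIT  vc=[4, 26]
8: 0x49 (blk 18, set 2) → L1-HIT  vc=[4, 26]
9: 0x32 (blk 12, set 0) → L1-HIT  vc=[4, 26]
10: 0x10 (blk 4, set 0) → VC-HIT  vc=[12, 26]
11: 0x23 (blk 8, set 0) → MISS  vc=[12, 26, 4]
12: 0x10 (blk 4, set 0) → VC-HIT  vc=[12, 26, 8]

SEQ = [MISS, MISS, MISS, L1-HIT, L1-HIT, MISS, L1-HIT, L1-HIT, L1-HIT, L1-HIT, VC-HIT, MISS, VC-HIT]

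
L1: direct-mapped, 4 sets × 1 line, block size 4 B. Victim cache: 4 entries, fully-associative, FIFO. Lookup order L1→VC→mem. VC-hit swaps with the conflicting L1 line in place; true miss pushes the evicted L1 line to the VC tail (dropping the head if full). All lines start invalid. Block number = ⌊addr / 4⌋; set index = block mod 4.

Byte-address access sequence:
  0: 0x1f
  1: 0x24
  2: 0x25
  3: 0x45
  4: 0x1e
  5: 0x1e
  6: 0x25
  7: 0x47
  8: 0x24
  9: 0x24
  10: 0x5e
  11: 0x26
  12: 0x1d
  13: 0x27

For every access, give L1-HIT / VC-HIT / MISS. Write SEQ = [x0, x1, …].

SEQ = [MISS, MISS, L1-HIT, MISS, L1-HIT, L1-HIT, VC-HIT, VC-HIT, VC-HIT, L1-HIT, MISS, L1-HIT, VC-HIT, L1-HIT]

0: 0x1f (blk 7, set 3) → MISS  vc=[]
1: 0x24 (blk 9, set 1) → MISS  vc=[]
2: 0x25 (blk 9, set 1) → L1-HIT  vc=[]
3: 0x45 (blk 17, set 1) → MISS  vc=[9]
4: 0x1e (blk 7, set 3) → L1-HIT  vc=[9]
5: 0x1e (blk 7, set 3) → L1-HIT  vc=[9]
6: 0x25 (blk 9, set 1) → VC-HIT  vc=[17]
7: 0x47 (blk 17, set 1) → VC-HIT  vc=[9]
8: 0x24 (blk 9, set 1) → VC-HIT  vc=[17]
9: 0x24 (blk 9, set 1) → L1-HIT  vc=[17]
10: 0x5e (blk 23, set 3) → MISS  vc=[17, 7]
11: 0x26 (blk 9, set 1) → L1-HIT  vc=[17, 7]
12: 0x1d (blk 7, set 3) → VC-HIT  vc=[17, 23]
13: 0x27 (blk 9, set 1) → L1-HIT  vc=[17, 23]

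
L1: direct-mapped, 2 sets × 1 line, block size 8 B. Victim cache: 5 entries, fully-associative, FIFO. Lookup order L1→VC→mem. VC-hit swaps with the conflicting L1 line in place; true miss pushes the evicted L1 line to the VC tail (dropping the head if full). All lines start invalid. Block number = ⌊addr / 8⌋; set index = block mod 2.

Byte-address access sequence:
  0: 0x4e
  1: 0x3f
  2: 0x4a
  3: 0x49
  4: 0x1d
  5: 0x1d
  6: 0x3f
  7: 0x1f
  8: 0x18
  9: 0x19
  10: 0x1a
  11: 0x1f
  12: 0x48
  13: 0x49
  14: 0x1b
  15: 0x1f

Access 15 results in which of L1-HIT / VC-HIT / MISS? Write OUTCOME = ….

0: 0x4e (blk 9, set 1) → MISS  vc=[]
1: 0x3f (blk 7, set 1) → MISS  vc=[9]
2: 0x4a (blk 9, set 1) → VC-HIT  vc=[7]
3: 0x49 (blk 9, set 1) → L1-HIT  vc=[7]
4: 0x1d (blk 3, set 1) → MISS  vc=[7, 9]
5: 0x1d (blk 3, set 1) → L1-HIT  vc=[7, 9]
6: 0x3f (blk 7, set 1) → VC-HIT  vc=[3, 9]
7: 0x1f (blk 3, set 1) → VC-HIT  vc=[7, 9]
8: 0x18 (blk 3, set 1) → L1-HIT  vc=[7, 9]
9: 0x19 (blk 3, set 1) → L1-HIT  vc=[7, 9]
10: 0x1a (blk 3, set 1) → L1-HIT  vc=[7, 9]
11: 0x1f (blk 3, set 1) → L1-HIT  vc=[7, 9]
12: 0x48 (blk 9, set 1) → VC-HIT  vc=[7, 3]
13: 0x49 (blk 9, set 1) → L1-HIT  vc=[7, 3]
14: 0x1b (blk 3, set 1) → VC-HIT  vc=[7, 9]
15: 0x1f (blk 3, set 1) → L1-HIT  vc=[7, 9]

OUTCOME = L1-HIT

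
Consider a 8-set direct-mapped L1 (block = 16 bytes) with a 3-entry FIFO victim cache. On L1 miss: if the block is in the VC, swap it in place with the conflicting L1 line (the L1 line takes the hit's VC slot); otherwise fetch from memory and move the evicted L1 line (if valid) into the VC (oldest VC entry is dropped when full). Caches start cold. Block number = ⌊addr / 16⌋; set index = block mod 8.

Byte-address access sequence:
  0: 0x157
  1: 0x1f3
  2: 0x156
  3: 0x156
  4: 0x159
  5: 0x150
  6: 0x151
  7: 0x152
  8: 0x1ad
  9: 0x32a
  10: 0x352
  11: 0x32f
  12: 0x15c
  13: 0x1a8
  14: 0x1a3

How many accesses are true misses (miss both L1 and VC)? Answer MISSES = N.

MISSES = 5

#0 0x157→b21/s5 MISS; vc=[]
#1 0x1f3→b31/s7 MISS; vc=[]
#2 0x156→b21/s5 L1-HIT; vc=[]
#3 0x156→b21/s5 L1-HIT; vc=[]
#4 0x159→b21/s5 L1-HIT; vc=[]
#5 0x150→b21/s5 L1-HIT; vc=[]
#6 0x151→b21/s5 L1-HIT; vc=[]
#7 0x152→b21/s5 L1-HIT; vc=[]
#8 0x1ad→b26/s2 MISS; vc=[]
#9 0x32a→b50/s2 MISS; vc=[26]
#10 0x352→b53/s5 MISS; vc=[26,21]
#11 0x32f→b50/s2 L1-HIT; vc=[26,21]
#12 0x15c→b21/s5 VC-HIT; vc=[26,53]
#13 0x1a8→b26/s2 VC-HIT; vc=[50,53]
#14 0x1a3→b26/s2 L1-HIT; vc=[50,53]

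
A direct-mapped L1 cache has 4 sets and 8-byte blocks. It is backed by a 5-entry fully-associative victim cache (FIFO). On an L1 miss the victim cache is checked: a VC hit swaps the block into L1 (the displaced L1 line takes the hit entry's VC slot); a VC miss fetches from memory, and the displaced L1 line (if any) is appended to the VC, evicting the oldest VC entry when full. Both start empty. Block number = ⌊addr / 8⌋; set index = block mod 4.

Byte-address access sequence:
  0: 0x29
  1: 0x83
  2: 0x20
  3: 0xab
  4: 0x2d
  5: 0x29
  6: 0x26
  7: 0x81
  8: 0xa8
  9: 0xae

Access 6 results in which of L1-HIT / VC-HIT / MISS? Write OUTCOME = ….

OUTCOME = L1-HIT

0: 0x29 (blk 5, set 1) → MISS  vc=[]
1: 0x83 (blk 16, set 0) → MISS  vc=[]
2: 0x20 (blk 4, set 0) → MISS  vc=[16]
3: 0xab (blk 21, set 1) → MISS  vc=[16, 5]
4: 0x2d (blk 5, set 1) → VC-HIT  vc=[16, 21]
5: 0x29 (blk 5, set 1) → L1-HIT  vc=[16, 21]
6: 0x26 (blk 4, set 0) → L1-HIT  vc=[16, 21]
7: 0x81 (blk 16, set 0) → VC-HIT  vc=[4, 21]
8: 0xa8 (blk 21, set 1) → VC-HIT  vc=[4, 5]
9: 0xae (blk 21, set 1) → L1-HIT  vc=[4, 5]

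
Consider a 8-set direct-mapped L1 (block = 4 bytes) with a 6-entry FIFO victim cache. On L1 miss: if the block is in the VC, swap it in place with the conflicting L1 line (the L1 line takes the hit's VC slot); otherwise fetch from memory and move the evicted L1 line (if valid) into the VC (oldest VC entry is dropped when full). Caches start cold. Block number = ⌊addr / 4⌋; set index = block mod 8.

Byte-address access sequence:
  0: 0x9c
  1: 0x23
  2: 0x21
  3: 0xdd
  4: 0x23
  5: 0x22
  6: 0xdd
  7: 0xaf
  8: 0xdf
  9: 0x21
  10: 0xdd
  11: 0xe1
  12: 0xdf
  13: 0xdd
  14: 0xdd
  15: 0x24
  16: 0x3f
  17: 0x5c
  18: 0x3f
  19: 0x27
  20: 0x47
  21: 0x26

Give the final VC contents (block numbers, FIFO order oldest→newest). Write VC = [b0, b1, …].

VC = [39, 8, 55, 23, 17]

  [0] addr=0x9c blk=39 s=7: MISS | VC []
  [1] addr=0x23 blk=8 s=0: MISS | VC []
  [2] addr=0x21 blk=8 s=0: L1-HIT | VC []
  [3] addr=0xdd blk=55 s=7: MISS | VC [39]
  [4] addr=0x23 blk=8 s=0: L1-HIT | VC [39]
  [5] addr=0x22 blk=8 s=0: L1-HIT | VC [39]
  [6] addr=0xdd blk=55 s=7: L1-HIT | VC [39]
  [7] addr=0xaf blk=43 s=3: MISS | VC [39]
  [8] addr=0xdf blk=55 s=7: L1-HIT | VC [39]
  [9] addr=0x21 blk=8 s=0: L1-HIT | VC [39]
  [10] addr=0xdd blk=55 s=7: L1-HIT | VC [39]
  [11] addr=0xe1 blk=56 s=0: MISS | VC [39, 8]
  [12] addr=0xdf blk=55 s=7: L1-HIT | VC [39, 8]
  [13] addr=0xdd blk=55 s=7: L1-HIT | VC [39, 8]
  [14] addr=0xdd blk=55 s=7: L1-HIT | VC [39, 8]
  [15] addr=0x24 blk=9 s=1: MISS | VC [39, 8]
  [16] addr=0x3f blk=15 s=7: MISS | VC [39, 8, 55]
  [17] addr=0x5c blk=23 s=7: MISS | VC [39, 8, 55, 15]
  [18] addr=0x3f blk=15 s=7: VC-HIT | VC [39, 8, 55, 23]
  [19] addr=0x27 blk=9 s=1: L1-HIT | VC [39, 8, 55, 23]
  [20] addr=0x47 blk=17 s=1: MISS | VC [39, 8, 55, 23, 9]
  [21] addr=0x26 blk=9 s=1: VC-HIT | VC [39, 8, 55, 23, 17]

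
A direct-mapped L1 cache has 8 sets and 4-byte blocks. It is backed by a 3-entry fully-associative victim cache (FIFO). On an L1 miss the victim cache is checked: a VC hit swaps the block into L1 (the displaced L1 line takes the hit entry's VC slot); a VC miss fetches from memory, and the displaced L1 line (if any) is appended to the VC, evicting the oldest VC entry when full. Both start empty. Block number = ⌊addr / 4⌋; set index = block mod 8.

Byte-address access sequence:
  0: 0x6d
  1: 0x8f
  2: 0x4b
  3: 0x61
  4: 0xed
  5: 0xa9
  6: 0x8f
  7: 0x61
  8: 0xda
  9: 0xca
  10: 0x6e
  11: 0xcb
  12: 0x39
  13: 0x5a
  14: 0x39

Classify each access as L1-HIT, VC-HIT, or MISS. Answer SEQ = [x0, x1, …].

SEQ = [MISS, MISS, MISS, MISS, MISS, MISS, VC-HIT, L1-HIT, MISS, MISS, MISS, L1-HIT, MISS, MISS, VC-HIT]

  [0] addr=0x6d blk=27 s=3: MISS | VC []
  [1] addr=0x8f blk=35 s=3: MISS | VC [27]
  [2] addr=0x4b blk=18 s=2: MISS | VC [27]
  [3] addr=0x61 blk=24 s=0: MISS | VC [27]
  [4] addr=0xed blk=59 s=3: MISS | VC [27, 35]
  [5] addr=0xa9 blk=42 s=2: MISS | VC [27, 35, 18]
  [6] addr=0x8f blk=35 s=3: VC-HIT | VC [27, 59, 18]
  [7] addr=0x61 blk=24 s=0: L1-HIT | VC [27, 59, 18]
  [8] addr=0xda blk=54 s=6: MISS | VC [27, 59, 18]
  [9] addr=0xca blk=50 s=2: MISS | VC [59, 18, 42]
  [10] addr=0x6e blk=27 s=3: MISS | VC [18, 42, 35]
  [11] addr=0xcb blk=50 s=2: L1-HIT | VC [18, 42, 35]
  [12] addr=0x39 blk=14 s=6: MISS | VC [42, 35, 54]
  [13] addr=0x5a blk=22 s=6: MISS | VC [35, 54, 14]
  [14] addr=0x39 blk=14 s=6: VC-HIT | VC [35, 54, 22]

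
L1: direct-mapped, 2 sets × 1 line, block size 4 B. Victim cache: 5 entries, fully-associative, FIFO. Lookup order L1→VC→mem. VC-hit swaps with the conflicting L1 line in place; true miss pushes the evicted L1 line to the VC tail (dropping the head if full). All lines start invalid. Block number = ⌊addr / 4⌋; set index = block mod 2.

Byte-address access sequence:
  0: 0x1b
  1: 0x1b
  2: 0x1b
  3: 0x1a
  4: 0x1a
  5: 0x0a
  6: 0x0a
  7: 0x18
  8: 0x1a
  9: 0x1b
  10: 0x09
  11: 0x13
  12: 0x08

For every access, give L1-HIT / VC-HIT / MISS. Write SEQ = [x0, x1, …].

0: 0x1b (blk 6, set 0) → MISS  vc=[]
1: 0x1b (blk 6, set 0) → L1-HIT  vc=[]
2: 0x1b (blk 6, set 0) → L1-HIT  vc=[]
3: 0x1a (blk 6, set 0) → L1-HIT  vc=[]
4: 0x1a (blk 6, set 0) → L1-HIT  vc=[]
5: 0xa (blk 2, set 0) → MISS  vc=[6]
6: 0xa (blk 2, set 0) → L1-HIT  vc=[6]
7: 0x18 (blk 6, set 0) → VC-HIT  vc=[2]
8: 0x1a (blk 6, set 0) → L1-HIT  vc=[2]
9: 0x1b (blk 6, set 0) → L1-HIT  vc=[2]
10: 0x9 (blk 2, set 0) → VC-HIT  vc=[6]
11: 0x13 (blk 4, set 0) → MISS  vc=[6, 2]
12: 0x8 (blk 2, set 0) → VC-HIT  vc=[6, 4]

SEQ = [MISS, L1-HIT, L1-HIT, L1-HIT, L1-HIT, MISS, L1-HIT, VC-HIT, L1-HIT, L1-HIT, VC-HIT, MISS, VC-HIT]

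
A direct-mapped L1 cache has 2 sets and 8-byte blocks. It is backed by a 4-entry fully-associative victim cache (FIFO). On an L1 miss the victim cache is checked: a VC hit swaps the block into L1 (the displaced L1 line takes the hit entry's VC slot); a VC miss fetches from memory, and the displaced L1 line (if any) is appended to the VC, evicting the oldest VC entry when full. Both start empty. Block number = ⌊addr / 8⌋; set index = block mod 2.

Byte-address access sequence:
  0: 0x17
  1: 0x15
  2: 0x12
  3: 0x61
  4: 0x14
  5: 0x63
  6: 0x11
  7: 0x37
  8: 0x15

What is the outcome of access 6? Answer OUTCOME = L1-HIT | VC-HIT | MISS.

#0 0x17→b2/s0 MISS; vc=[]
#1 0x15→b2/s0 L1-HIT; vc=[]
#2 0x12→b2/s0 L1-HIT; vc=[]
#3 0x61→b12/s0 MISS; vc=[2]
#4 0x14→b2/s0 VC-HIT; vc=[12]
#5 0x63→b12/s0 VC-HIT; vc=[2]
#6 0x11→b2/s0 VC-HIT; vc=[12]
#7 0x37→b6/s0 MISS; vc=[12,2]
#8 0x15→b2/s0 VC-HIT; vc=[12,6]

OUTCOME = VC-HIT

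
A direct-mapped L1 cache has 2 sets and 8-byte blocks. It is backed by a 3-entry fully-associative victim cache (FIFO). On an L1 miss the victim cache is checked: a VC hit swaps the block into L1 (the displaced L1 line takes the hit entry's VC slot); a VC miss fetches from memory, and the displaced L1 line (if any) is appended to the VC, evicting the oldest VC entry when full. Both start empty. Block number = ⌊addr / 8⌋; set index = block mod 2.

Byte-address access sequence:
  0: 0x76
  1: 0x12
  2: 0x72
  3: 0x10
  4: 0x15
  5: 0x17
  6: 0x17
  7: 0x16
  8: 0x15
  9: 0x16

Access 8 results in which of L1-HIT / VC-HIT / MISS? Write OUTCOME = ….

  [0] addr=0x76 blk=14 s=0: MISS | VC []
  [1] addr=0x12 blk=2 s=0: MISS | VC [14]
  [2] addr=0x72 blk=14 s=0: VC-HIT | VC [2]
  [3] addr=0x10 blk=2 s=0: VC-HIT | VC [14]
  [4] addr=0x15 blk=2 s=0: L1-HIT | VC [14]
  [5] addr=0x17 blk=2 s=0: L1-HIT | VC [14]
  [6] addr=0x17 blk=2 s=0: L1-HIT | VC [14]
  [7] addr=0x16 blk=2 s=0: L1-HIT | VC [14]
  [8] addr=0x15 blk=2 s=0: L1-HIT | VC [14]
  [9] addr=0x16 blk=2 s=0: L1-HIT | VC [14]

OUTCOME = L1-HIT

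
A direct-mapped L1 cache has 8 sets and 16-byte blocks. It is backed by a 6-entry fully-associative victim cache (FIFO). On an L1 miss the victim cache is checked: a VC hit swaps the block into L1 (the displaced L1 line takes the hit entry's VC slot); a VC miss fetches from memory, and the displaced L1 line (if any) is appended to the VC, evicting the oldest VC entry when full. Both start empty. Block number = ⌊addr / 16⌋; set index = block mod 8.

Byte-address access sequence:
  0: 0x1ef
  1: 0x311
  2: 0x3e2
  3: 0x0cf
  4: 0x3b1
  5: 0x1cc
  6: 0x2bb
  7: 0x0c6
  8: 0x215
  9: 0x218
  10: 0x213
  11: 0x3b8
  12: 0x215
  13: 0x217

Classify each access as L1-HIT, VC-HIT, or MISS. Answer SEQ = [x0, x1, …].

SEQ = [MISS, MISS, MISS, MISS, MISS, MISS, MISS, VC-HIT, MISS, L1-HIT, L1-HIT, VC-HIT, L1-HIT, L1-HIT]

0: 0x1ef (blk 30, set 6) → MISS  vc=[]
1: 0x311 (blk 49, set 1) → MISS  vc=[]
2: 0x3e2 (blk 62, set 6) → MISS  vc=[30]
3: 0xcf (blk 12, set 4) → MISS  vc=[30]
4: 0x3b1 (blk 59, set 3) → MISS  vc=[30]
5: 0x1cc (blk 28, set 4) → MISS  vc=[30, 12]
6: 0x2bb (blk 43, set 3) → MISS  vc=[30, 12, 59]
7: 0xc6 (blk 12, set 4) → VC-HIT  vc=[30, 28, 59]
8: 0x215 (blk 33, set 1) → MISS  vc=[30, 28, 59, 49]
9: 0x218 (blk 33, set 1) → L1-HIT  vc=[30, 28, 59, 49]
10: 0x213 (blk 33, set 1) → L1-HIT  vc=[30, 28, 59, 49]
11: 0x3b8 (blk 59, set 3) → VC-HIT  vc=[30, 28, 43, 49]
12: 0x215 (blk 33, set 1) → L1-HIT  vc=[30, 28, 43, 49]
13: 0x217 (blk 33, set 1) → L1-HIT  vc=[30, 28, 43, 49]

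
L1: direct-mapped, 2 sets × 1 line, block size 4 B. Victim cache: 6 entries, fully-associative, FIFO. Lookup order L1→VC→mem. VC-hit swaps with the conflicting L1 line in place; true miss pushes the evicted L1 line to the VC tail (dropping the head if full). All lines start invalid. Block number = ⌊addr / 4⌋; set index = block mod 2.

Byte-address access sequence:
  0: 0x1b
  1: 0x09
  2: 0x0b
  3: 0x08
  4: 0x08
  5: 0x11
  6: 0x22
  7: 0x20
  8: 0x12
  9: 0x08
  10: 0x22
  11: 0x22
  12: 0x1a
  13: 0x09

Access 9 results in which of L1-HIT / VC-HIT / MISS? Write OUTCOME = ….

OUTCOME = VC-HIT

#0 0x1b→b6/s0 MISS; vc=[]
#1 0x9→b2/s0 MISS; vc=[6]
#2 0xb→b2/s0 L1-HIT; vc=[6]
#3 0x8→b2/s0 L1-HIT; vc=[6]
#4 0x8→b2/s0 L1-HIT; vc=[6]
#5 0x11→b4/s0 MISS; vc=[6,2]
#6 0x22→b8/s0 MISS; vc=[6,2,4]
#7 0x20→b8/s0 L1-HIT; vc=[6,2,4]
#8 0x12→b4/s0 VC-HIT; vc=[6,2,8]
#9 0x8→b2/s0 VC-HIT; vc=[6,4,8]
#10 0x22→b8/s0 VC-HIT; vc=[6,4,2]
#11 0x22→b8/s0 L1-HIT; vc=[6,4,2]
#12 0x1a→b6/s0 VC-HIT; vc=[8,4,2]
#13 0x9→b2/s0 VC-HIT; vc=[8,4,6]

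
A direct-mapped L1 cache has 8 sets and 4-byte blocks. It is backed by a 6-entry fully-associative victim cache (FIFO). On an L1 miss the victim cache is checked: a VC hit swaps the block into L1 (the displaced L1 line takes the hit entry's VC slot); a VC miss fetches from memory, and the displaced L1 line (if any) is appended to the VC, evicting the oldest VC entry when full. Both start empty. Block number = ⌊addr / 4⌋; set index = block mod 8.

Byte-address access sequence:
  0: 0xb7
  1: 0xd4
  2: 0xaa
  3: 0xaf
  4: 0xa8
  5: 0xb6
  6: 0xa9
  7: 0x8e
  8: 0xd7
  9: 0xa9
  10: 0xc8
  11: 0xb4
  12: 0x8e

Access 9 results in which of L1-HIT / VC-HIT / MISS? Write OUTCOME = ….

OUTCOME = L1-HIT

0: 0xb7 (blk 45, set 5) → MISS  vc=[]
1: 0xd4 (blk 53, set 5) → MISS  vc=[45]
2: 0xaa (blk 42, set 2) → MISS  vc=[45]
3: 0xaf (blk 43, set 3) → MISS  vc=[45]
4: 0xa8 (blk 42, set 2) → L1-HIT  vc=[45]
5: 0xb6 (blk 45, set 5) → VC-HIT  vc=[53]
6: 0xa9 (blk 42, set 2) → L1-HIT  vc=[53]
7: 0x8e (blk 35, set 3) → MISS  vc=[53, 43]
8: 0xd7 (blk 53, set 5) → VC-HIT  vc=[45, 43]
9: 0xa9 (blk 42, set 2) → L1-HIT  vc=[45, 43]
10: 0xc8 (blk 50, set 2) → MISS  vc=[45, 43, 42]
11: 0xb4 (blk 45, set 5) → VC-HIT  vc=[53, 43, 42]
12: 0x8e (blk 35, set 3) → L1-HIT  vc=[53, 43, 42]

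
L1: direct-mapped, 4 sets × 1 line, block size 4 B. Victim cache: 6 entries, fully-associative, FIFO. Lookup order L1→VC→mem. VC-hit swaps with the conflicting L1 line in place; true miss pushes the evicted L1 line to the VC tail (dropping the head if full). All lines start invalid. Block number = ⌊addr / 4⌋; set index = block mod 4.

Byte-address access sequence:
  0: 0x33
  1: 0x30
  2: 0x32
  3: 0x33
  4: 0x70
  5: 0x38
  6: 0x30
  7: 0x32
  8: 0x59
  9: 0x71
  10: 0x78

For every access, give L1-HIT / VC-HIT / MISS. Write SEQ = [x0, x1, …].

SEQ = [MISS, L1-HIT, L1-HIT, L1-HIT, MISS, MISS, VC-HIT, L1-HIT, MISS, VC-HIT, MISS]

  [0] addr=0x33 blk=12 s=0: MISS | VC []
  [1] addr=0x30 blk=12 s=0: L1-HIT | VC []
  [2] addr=0x32 blk=12 s=0: L1-HIT | VC []
  [3] addr=0x33 blk=12 s=0: L1-HIT | VC []
  [4] addr=0x70 blk=28 s=0: MISS | VC [12]
  [5] addr=0x38 blk=14 s=2: MISS | VC [12]
  [6] addr=0x30 blk=12 s=0: VC-HIT | VC [28]
  [7] addr=0x32 blk=12 s=0: L1-HIT | VC [28]
  [8] addr=0x59 blk=22 s=2: MISS | VC [28, 14]
  [9] addr=0x71 blk=28 s=0: VC-HIT | VC [12, 14]
  [10] addr=0x78 blk=30 s=2: MISS | VC [12, 14, 22]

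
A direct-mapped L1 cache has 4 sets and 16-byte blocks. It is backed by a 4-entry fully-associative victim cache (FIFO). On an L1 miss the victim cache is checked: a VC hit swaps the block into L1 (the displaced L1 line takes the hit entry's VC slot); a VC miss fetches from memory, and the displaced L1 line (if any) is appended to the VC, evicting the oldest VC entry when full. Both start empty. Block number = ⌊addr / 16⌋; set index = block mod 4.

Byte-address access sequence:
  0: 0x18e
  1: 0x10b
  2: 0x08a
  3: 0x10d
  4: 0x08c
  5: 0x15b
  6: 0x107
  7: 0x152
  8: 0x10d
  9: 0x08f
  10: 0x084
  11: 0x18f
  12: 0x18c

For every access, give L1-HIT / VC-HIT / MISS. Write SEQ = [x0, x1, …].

#0 0x18e→b24/s0 MISS; vc=[]
#1 0x10b→b16/s0 MISS; vc=[24]
#2 0x8a→b8/s0 MISS; vc=[24,16]
#3 0x10d→b16/s0 VC-HIT; vc=[24,8]
#4 0x8c→b8/s0 VC-HIT; vc=[24,16]
#5 0x15b→b21/s1 MISS; vc=[24,16]
#6 0x107→b16/s0 VC-HIT; vc=[24,8]
#7 0x152→b21/s1 L1-HIT; vc=[24,8]
#8 0x10d→b16/s0 L1-HIT; vc=[24,8]
#9 0x8f→b8/s0 VC-HIT; vc=[24,16]
#10 0x84→b8/s0 L1-HIT; vc=[24,16]
#11 0x18f→b24/s0 VC-HIT; vc=[8,16]
#12 0x18c→b24/s0 L1-HIT; vc=[8,16]

SEQ = [MISS, MISS, MISS, VC-HIT, VC-HIT, MISS, VC-HIT, L1-HIT, L1-HIT, VC-HIT, L1-HIT, VC-HIT, L1-HIT]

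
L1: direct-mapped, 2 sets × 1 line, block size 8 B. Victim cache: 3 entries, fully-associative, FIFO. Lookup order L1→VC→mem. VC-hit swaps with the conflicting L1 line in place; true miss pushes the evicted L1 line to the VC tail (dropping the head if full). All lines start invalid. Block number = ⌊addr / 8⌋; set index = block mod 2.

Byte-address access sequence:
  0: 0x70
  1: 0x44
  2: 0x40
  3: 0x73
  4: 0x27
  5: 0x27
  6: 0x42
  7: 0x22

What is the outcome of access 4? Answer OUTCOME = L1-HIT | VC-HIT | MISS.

OUTCOME = MISS

#0 0x70→b14/s0 MISS; vc=[]
#1 0x44→b8/s0 MISS; vc=[14]
#2 0x40→b8/s0 L1-HIT; vc=[14]
#3 0x73→b14/s0 VC-HIT; vc=[8]
#4 0x27→b4/s0 MISS; vc=[8,14]
#5 0x27→b4/s0 L1-HIT; vc=[8,14]
#6 0x42→b8/s0 VC-HIT; vc=[4,14]
#7 0x22→b4/s0 VC-HIT; vc=[8,14]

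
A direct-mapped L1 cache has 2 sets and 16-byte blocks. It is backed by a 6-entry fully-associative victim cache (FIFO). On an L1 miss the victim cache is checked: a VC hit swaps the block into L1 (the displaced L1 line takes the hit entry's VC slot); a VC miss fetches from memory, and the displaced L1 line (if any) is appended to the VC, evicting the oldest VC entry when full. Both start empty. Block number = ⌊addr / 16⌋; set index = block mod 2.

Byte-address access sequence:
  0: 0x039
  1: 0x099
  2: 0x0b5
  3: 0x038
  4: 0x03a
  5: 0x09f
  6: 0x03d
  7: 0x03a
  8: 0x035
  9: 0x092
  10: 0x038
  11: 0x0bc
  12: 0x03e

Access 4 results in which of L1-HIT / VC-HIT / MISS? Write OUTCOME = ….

OUTCOME = L1-HIT

0: 0x39 (blk 3, set 1) → MISS  vc=[]
1: 0x99 (blk 9, set 1) → MISS  vc=[3]
2: 0xb5 (blk 11, set 1) → MISS  vc=[3, 9]
3: 0x38 (blk 3, set 1) → VC-HIT  vc=[11, 9]
4: 0x3a (blk 3, set 1) → L1-HIT  vc=[11, 9]
5: 0x9f (blk 9, set 1) → VC-HIT  vc=[11, 3]
6: 0x3d (blk 3, set 1) → VC-HIT  vc=[11, 9]
7: 0x3a (blk 3, set 1) → L1-HIT  vc=[11, 9]
8: 0x35 (blk 3, set 1) → L1-HIT  vc=[11, 9]
9: 0x92 (blk 9, set 1) → VC-HIT  vc=[11, 3]
10: 0x38 (blk 3, set 1) → VC-HIT  vc=[11, 9]
11: 0xbc (blk 11, set 1) → VC-HIT  vc=[3, 9]
12: 0x3e (blk 3, set 1) → VC-HIT  vc=[11, 9]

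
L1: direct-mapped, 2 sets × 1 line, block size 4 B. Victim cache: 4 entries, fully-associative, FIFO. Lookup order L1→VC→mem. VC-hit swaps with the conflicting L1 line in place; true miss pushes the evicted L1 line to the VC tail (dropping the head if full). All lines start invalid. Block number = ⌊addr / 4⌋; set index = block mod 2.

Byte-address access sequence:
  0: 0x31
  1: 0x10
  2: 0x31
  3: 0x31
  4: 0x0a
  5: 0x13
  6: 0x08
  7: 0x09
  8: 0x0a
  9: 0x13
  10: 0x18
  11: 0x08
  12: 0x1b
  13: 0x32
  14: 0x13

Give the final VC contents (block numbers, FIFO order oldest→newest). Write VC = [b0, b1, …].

VC = [2, 6, 12]

0: 0x31 (blk 12, set 0) → MISS  vc=[]
1: 0x10 (blk 4, set 0) → MISS  vc=[12]
2: 0x31 (blk 12, set 0) → VC-HIT  vc=[4]
3: 0x31 (blk 12, set 0) → L1-HIT  vc=[4]
4: 0xa (blk 2, set 0) → MISS  vc=[4, 12]
5: 0x13 (blk 4, set 0) → VC-HIT  vc=[2, 12]
6: 0x8 (blk 2, set 0) → VC-HIT  vc=[4, 12]
7: 0x9 (blk 2, set 0) → L1-HIT  vc=[4, 12]
8: 0xa (blk 2, set 0) → L1-HIT  vc=[4, 12]
9: 0x13 (blk 4, set 0) → VC-HIT  vc=[2, 12]
10: 0x18 (blk 6, set 0) → MISS  vc=[2, 12, 4]
11: 0x8 (blk 2, set 0) → VC-HIT  vc=[6, 12, 4]
12: 0x1b (blk 6, set 0) → VC-HIT  vc=[2, 12, 4]
13: 0x32 (blk 12, set 0) → VC-HIT  vc=[2, 6, 4]
14: 0x13 (blk 4, set 0) → VC-HIT  vc=[2, 6, 12]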